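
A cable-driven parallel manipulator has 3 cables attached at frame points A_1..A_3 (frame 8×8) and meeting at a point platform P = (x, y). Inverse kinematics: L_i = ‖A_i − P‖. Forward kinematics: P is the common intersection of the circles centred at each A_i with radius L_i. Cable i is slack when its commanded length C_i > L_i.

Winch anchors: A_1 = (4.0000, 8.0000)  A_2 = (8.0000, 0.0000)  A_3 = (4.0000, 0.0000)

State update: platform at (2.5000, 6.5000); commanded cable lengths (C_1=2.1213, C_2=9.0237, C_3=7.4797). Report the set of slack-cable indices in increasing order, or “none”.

i=1: geometric 2.1213 vs commanded 2.1213 ⇒ taut
i=2: geometric 8.5147 vs commanded 9.0237 ⇒ slack
i=3: geometric 6.6708 vs commanded 7.4797 ⇒ slack

2, 3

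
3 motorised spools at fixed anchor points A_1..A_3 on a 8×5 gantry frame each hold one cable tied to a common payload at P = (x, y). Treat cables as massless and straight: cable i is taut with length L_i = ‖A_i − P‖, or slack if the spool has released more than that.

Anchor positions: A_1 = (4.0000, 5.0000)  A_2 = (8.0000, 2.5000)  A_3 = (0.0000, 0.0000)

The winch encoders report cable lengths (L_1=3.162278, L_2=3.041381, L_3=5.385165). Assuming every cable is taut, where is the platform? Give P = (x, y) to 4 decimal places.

circle eqns → linear via eq_j − eq_1; set c_j = A_j·A_j − L_j²
c_1 = 16.0000+25.0000−10.0000 = 31.0000
-8.0000·x + 5.0000·y = c_1−c_2 = -30.0000
8.0000·x + 10.0000·y = c_1−c_3 = 60.0000
solve first two rows → x=5.0000, y=2.0000

(5.0000, 2.0000)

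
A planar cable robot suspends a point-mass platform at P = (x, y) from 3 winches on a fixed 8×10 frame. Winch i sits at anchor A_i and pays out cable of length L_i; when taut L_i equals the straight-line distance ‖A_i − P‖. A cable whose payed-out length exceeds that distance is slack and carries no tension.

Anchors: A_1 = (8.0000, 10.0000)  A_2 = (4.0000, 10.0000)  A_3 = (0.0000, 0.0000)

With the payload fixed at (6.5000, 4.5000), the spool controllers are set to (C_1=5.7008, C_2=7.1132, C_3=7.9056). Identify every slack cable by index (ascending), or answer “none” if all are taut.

cable 1: √((1.5000)²+(5.5000)²)=5.7009, C_1=5.7008: taut
cable 2: √((-2.5000)²+(5.5000)²)=6.0415, C_2=7.1132: slack
cable 3: √((-6.5000)²+(-4.5000)²)=7.9057, C_3=7.9056: taut

2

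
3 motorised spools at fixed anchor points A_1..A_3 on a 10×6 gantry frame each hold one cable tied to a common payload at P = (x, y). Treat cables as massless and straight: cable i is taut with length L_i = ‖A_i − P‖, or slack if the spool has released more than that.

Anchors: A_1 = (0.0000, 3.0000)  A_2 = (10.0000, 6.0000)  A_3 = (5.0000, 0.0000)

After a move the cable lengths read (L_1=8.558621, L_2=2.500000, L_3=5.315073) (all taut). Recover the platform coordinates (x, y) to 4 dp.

each cable: (A_i−P)·(A_i−P) = L_i²; let c_i = ‖A_i‖²−L_i²
c_1 = 0.0000+9.0000−73.2500 = -64.2500
row 1: -20.0000x − 6.0000y = -194.0000  (c_2=129.7500)
row 2: -10.0000x + 6.0000y = -61.0000  (c_3=-3.2500)
Cramer on rows 1–2 → x = 8.5000, y = 4.0000

(8.5000, 4.0000)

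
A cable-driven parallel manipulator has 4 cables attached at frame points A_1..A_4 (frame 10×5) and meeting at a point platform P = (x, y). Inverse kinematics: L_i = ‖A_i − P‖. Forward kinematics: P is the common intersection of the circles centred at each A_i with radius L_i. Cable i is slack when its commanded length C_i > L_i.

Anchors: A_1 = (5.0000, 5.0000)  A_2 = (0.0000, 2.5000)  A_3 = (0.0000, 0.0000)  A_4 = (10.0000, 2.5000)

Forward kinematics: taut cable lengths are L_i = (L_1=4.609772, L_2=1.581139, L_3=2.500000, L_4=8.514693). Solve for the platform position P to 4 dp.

(1.5000, 2.0000)

each cable: (A_i−P)·(A_i−P) = L_i²; let q_i = ‖A_i‖²−L_i²
q_1 = 25.0000+25.0000−21.2500 = 28.7500
row 1: 10.0000x + 5.0000y = 25.0000  (q_2=3.7500)
row 2: 10.0000x + 10.0000y = 35.0000  (q_3=-6.2500)
row 3: -10.0000x + 5.0000y = -5.0000  (q_4=33.7500)
Cramer on rows 1–2 → x = 1.5000, y = 2.0000
check cable 4: ‖A_4−P‖² = 72.5000 ≈ L_4² = 72.5000 ✓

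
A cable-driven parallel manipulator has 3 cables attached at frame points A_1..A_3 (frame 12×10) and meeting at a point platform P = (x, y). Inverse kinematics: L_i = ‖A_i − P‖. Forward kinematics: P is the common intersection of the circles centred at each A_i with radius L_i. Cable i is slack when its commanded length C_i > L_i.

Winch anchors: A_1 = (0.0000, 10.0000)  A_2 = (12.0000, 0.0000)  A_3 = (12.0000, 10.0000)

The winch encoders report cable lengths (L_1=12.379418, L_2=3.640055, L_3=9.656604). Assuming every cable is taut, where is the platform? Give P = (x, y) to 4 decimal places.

circle eqns → linear via eq_j − eq_1; set q_j = A_j·A_j − L_j²
q_1 = 0.0000+100.0000−153.2500 = -53.2500
-24.0000·x + 20.0000·y = q_1−q_2 = -184.0000
-24.0000·x + 0.0000·y = q_1−q_3 = -204.0000
solve first two rows → x=8.5000, y=1.0000

(8.5000, 1.0000)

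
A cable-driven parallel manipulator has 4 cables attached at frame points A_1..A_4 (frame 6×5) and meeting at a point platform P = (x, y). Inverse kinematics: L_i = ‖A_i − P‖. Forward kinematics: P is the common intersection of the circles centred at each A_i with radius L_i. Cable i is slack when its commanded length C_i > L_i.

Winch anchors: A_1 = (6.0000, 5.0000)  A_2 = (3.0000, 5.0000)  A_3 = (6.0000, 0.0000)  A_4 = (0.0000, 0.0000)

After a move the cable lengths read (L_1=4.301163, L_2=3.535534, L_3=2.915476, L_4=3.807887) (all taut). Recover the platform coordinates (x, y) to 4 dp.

(3.5000, 1.5000)

circle eqns → linear via eq_j − eq_1; set q_j = A_j·A_j − L_j²
q_1 = 36.0000+25.0000−18.5000 = 42.5000
6.0000·x + 0.0000·y = q_1−q_2 = 21.0000
0.0000·x + 10.0000·y = q_1−q_3 = 15.0000
12.0000·x + 10.0000·y = q_1−q_4 = 57.0000
solve first two rows → x=3.5000, y=1.5000
check cable 4: ‖A_4−P‖² = 14.5000 ≈ L_4² = 14.5000 ✓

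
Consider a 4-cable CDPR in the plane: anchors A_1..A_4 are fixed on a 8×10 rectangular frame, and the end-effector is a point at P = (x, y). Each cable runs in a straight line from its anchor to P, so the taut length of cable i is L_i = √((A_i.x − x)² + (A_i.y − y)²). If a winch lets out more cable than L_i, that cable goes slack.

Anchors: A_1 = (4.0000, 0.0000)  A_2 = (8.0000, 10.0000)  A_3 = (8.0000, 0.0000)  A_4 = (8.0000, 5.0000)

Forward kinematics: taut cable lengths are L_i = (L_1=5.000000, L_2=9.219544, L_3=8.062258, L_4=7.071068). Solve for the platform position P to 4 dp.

(1.0000, 4.0000)

circle eqns → linear via eq_j − eq_1; set q_j = A_j·A_j − L_j²
q_1 = 16.0000+0.0000−25.0000 = -9.0000
-8.0000·x − 20.0000·y = q_1−q_2 = -88.0000
-8.0000·x + 0.0000·y = q_1−q_3 = -8.0000
-8.0000·x − 10.0000·y = q_1−q_4 = -48.0000
solve first two rows → x=1.0000, y=4.0000
check cable 4: ‖A_4−P‖² = 50.0000 ≈ L_4² = 50.0000 ✓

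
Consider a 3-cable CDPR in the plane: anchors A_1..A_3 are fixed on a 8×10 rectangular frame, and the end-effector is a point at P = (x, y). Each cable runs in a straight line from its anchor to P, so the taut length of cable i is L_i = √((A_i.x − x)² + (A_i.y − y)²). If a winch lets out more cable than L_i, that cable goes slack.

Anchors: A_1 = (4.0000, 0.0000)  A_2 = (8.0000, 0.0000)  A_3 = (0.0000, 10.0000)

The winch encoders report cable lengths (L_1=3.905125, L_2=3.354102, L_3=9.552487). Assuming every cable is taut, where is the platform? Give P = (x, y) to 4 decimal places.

circle eqns → linear via eq_j − eq_1; set c_j = A_j·A_j − L_j²
c_1 = 16.0000+0.0000−15.2500 = 0.7500
-8.0000·x + 0.0000·y = c_1−c_2 = -52.0000
8.0000·x − 20.0000·y = c_1−c_3 = -8.0000
solve first two rows → x=6.5000, y=3.0000

(6.5000, 3.0000)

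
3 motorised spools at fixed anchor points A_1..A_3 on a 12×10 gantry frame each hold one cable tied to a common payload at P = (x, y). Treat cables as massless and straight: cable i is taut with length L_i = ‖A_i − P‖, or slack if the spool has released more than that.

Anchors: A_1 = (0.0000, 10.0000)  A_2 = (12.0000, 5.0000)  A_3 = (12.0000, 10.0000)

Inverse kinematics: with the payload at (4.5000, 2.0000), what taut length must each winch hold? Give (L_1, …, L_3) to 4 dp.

cable 1: Δx=-4.5000, Δy=8.0000; L_1 = √(Δx²+Δy²) = 9.1788
cable 2: Δx=7.5000, Δy=3.0000; L_2 = √(Δx²+Δy²) = 8.0777
cable 3: Δx=7.5000, Δy=8.0000; L_3 = √(Δx²+Δy²) = 10.9659

(9.1788, 8.0777, 10.9659)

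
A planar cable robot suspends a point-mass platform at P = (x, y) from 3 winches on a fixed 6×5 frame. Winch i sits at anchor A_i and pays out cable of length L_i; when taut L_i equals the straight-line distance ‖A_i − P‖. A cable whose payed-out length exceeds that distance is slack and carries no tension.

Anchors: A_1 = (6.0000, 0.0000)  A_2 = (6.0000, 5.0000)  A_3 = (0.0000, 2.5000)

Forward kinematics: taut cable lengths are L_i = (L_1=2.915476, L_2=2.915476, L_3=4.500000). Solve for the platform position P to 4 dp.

each cable: (A_i−P)·(A_i−P) = L_i²; let q_i = ‖A_i‖²−L_i²
q_1 = 36.0000+0.0000−8.5000 = 27.5000
row 1: 0.0000x − 10.0000y = -25.0000  (q_2=52.5000)
row 2: 12.0000x − 5.0000y = 41.5000  (q_3=-14.0000)
Cramer on rows 1–2 → x = 4.5000, y = 2.5000

(4.5000, 2.5000)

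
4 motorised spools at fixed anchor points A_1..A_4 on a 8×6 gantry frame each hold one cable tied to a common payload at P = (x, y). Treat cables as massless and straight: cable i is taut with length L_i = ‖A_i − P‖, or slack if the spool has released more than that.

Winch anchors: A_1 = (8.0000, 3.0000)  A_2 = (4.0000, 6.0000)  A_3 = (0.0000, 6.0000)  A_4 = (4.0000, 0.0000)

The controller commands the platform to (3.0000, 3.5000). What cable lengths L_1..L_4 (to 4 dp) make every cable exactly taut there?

L_1: Δ = A_1−P = (5.0000, -0.5000) → ‖Δ‖ = √25.2500 = 5.0249
L_2: Δ = A_2−P = (1.0000, 2.5000) → ‖Δ‖ = √7.2500 = 2.6926
L_3: Δ = A_3−P = (-3.0000, 2.5000) → ‖Δ‖ = √15.2500 = 3.9051
L_4: Δ = A_4−P = (1.0000, -3.5000) → ‖Δ‖ = √13.2500 = 3.6401

(5.0249, 2.6926, 3.9051, 3.6401)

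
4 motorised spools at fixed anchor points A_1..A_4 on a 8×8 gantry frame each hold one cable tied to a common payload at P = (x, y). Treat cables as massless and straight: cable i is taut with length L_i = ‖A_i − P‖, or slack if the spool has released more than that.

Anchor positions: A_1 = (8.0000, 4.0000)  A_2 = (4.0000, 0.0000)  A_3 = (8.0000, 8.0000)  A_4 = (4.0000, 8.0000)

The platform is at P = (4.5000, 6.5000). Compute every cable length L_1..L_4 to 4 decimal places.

(4.3012, 6.5192, 3.8079, 1.5811)

cable 1: Δx=3.5000, Δy=-2.5000; L_1 = √(Δx²+Δy²) = 4.3012
cable 2: Δx=-0.5000, Δy=-6.5000; L_2 = √(Δx²+Δy²) = 6.5192
cable 3: Δx=3.5000, Δy=1.5000; L_3 = √(Δx²+Δy²) = 3.8079
cable 4: Δx=-0.5000, Δy=1.5000; L_4 = √(Δx²+Δy²) = 1.5811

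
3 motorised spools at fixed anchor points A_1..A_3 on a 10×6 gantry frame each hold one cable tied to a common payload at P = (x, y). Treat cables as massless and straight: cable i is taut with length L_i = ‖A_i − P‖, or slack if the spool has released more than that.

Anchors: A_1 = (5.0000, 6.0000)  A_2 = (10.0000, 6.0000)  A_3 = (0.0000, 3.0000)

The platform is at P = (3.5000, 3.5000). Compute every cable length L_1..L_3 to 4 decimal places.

L_1 = √((5.0000−3.5000)² + (6.0000−3.5000)²) = 2.9155
L_2 = √((10.0000−3.5000)² + (6.0000−3.5000)²) = 6.9642
L_3 = √((0.0000−3.5000)² + (3.0000−3.5000)²) = 3.5355

(2.9155, 6.9642, 3.5355)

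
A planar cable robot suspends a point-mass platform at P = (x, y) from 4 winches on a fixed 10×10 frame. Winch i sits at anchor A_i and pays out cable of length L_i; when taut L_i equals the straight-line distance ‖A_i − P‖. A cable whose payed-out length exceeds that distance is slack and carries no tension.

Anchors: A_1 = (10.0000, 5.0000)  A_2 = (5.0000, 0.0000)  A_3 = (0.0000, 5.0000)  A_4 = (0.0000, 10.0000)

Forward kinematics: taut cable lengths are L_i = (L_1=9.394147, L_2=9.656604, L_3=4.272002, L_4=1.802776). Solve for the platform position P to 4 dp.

(1.5000, 9.0000)

each cable: (A_i−P)·(A_i−P) = L_i²; let k_i = ‖A_i‖²−L_i²
k_1 = 100.0000+25.0000−88.2500 = 36.7500
row 1: 10.0000x + 10.0000y = 105.0000  (k_2=-68.2500)
row 2: 20.0000x + 0.0000y = 30.0000  (k_3=6.7500)
row 3: 20.0000x − 10.0000y = -60.0000  (k_4=96.7500)
Cramer on rows 1–2 → x = 1.5000, y = 9.0000
check cable 4: ‖A_4−P‖² = 3.2500 ≈ L_4² = 3.2500 ✓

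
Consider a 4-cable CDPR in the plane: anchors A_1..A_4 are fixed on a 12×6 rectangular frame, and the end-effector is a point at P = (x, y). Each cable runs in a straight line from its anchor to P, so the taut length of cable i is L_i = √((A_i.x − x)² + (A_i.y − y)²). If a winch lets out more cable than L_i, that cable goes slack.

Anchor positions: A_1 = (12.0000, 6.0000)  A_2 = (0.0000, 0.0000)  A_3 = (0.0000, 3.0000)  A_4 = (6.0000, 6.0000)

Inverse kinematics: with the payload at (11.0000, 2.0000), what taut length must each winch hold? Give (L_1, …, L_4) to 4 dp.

cable 1: Δx=1.0000, Δy=4.0000; L_1 = √(Δx²+Δy²) = 4.1231
cable 2: Δx=-11.0000, Δy=-2.0000; L_2 = √(Δx²+Δy²) = 11.1803
cable 3: Δx=-11.0000, Δy=1.0000; L_3 = √(Δx²+Δy²) = 11.0454
cable 4: Δx=-5.0000, Δy=4.0000; L_4 = √(Δx²+Δy²) = 6.4031

(4.1231, 11.1803, 11.0454, 6.4031)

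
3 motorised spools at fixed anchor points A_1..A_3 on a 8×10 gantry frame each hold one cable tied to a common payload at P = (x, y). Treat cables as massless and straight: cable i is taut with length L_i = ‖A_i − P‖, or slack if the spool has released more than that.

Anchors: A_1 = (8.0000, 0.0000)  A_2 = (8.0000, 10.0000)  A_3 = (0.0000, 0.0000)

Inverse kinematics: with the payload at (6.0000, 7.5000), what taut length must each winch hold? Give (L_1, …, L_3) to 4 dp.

(7.7621, 3.2016, 9.6047)

L_1 = √((8.0000−6.0000)² + (0.0000−7.5000)²) = 7.7621
L_2 = √((8.0000−6.0000)² + (10.0000−7.5000)²) = 3.2016
L_3 = √((0.0000−6.0000)² + (0.0000−7.5000)²) = 9.6047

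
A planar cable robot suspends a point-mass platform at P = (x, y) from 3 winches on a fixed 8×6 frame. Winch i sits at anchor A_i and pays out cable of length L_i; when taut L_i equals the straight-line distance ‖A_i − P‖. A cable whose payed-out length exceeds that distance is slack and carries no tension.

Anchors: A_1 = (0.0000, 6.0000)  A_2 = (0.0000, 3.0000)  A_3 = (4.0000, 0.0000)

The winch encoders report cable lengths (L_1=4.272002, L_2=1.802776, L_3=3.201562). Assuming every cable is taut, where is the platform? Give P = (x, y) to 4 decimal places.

each cable: (A_i−P)·(A_i−P) = L_i²; let k_i = ‖A_i‖²−L_i²
k_1 = 0.0000+36.0000−18.2500 = 17.7500
row 1: 0.0000x + 6.0000y = 12.0000  (k_2=5.7500)
row 2: -8.0000x + 12.0000y = 12.0000  (k_3=5.7500)
Cramer on rows 1–2 → x = 1.5000, y = 2.0000

(1.5000, 2.0000)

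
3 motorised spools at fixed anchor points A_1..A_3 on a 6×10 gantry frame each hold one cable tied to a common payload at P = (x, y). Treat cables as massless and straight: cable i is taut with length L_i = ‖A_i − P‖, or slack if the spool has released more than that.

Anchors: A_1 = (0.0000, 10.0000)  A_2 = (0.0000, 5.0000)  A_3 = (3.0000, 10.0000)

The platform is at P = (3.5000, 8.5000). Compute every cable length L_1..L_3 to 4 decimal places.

(3.8079, 4.9497, 1.5811)

L_1 = √((0.0000−3.5000)² + (10.0000−8.5000)²) = 3.8079
L_2 = √((0.0000−3.5000)² + (5.0000−8.5000)²) = 4.9497
L_3 = √((3.0000−3.5000)² + (10.0000−8.5000)²) = 1.5811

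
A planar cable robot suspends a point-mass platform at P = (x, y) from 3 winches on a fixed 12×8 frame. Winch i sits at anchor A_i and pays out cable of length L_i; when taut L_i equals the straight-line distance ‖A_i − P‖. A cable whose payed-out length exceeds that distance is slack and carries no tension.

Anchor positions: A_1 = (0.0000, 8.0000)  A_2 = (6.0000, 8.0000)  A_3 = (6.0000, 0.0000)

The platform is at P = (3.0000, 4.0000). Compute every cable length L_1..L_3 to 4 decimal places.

L_1 = √((0.0000−3.0000)² + (8.0000−4.0000)²) = 5.0000
L_2 = √((6.0000−3.0000)² + (8.0000−4.0000)²) = 5.0000
L_3 = √((6.0000−3.0000)² + (0.0000−4.0000)²) = 5.0000

(5.0000, 5.0000, 5.0000)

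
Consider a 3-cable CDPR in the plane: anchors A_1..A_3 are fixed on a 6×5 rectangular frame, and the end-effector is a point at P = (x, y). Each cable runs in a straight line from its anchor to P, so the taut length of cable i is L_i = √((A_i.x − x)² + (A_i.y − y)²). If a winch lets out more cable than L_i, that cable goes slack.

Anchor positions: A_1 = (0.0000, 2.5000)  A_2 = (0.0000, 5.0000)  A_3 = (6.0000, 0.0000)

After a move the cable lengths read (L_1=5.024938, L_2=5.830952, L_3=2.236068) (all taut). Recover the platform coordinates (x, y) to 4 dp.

expand ‖A_i−P‖²=L_i² and subtract eq 1 (c_i ≔ ‖A_i‖²−L_i²)
c_1 = 0.0000+6.2500−25.2500 = -19.0000
eq1−eq2 → [0.0000  -5.0000]·P = -10.0000
eq1−eq3 → [-12.0000  5.0000]·P = -50.0000
2×2 solve → P = (5.0000, 2.0000)

(5.0000, 2.0000)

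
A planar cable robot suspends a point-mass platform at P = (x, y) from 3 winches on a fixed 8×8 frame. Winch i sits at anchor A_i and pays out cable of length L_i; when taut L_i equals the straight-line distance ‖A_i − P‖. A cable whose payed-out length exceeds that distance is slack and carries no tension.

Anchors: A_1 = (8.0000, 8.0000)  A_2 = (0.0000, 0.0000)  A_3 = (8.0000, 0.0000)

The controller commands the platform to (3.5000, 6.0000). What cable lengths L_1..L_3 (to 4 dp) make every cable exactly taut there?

L_1 = √((8.0000−3.5000)² + (8.0000−6.0000)²) = 4.9244
L_2 = √((0.0000−3.5000)² + (0.0000−6.0000)²) = 6.9462
L_3 = √((8.0000−3.5000)² + (0.0000−6.0000)²) = 7.5000

(4.9244, 6.9462, 7.5000)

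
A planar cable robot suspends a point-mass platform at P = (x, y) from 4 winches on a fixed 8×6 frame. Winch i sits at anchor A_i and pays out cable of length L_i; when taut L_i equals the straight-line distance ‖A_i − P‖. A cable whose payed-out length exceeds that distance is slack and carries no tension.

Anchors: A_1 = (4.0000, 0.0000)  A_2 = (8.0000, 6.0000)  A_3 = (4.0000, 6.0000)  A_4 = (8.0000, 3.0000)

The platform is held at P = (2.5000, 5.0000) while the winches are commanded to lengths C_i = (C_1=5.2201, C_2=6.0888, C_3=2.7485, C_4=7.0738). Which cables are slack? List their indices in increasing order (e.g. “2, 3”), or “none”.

2, 3, 4

cable 1: √((1.5000)²+(-5.0000)²)=5.2202, C_1=5.2201: taut
cable 2: √((5.5000)²+(1.0000)²)=5.5902, C_2=6.0888: slack
cable 3: √((1.5000)²+(1.0000)²)=1.8028, C_3=2.7485: slack
cable 4: √((5.5000)²+(-2.0000)²)=5.8523, C_4=7.0738: slack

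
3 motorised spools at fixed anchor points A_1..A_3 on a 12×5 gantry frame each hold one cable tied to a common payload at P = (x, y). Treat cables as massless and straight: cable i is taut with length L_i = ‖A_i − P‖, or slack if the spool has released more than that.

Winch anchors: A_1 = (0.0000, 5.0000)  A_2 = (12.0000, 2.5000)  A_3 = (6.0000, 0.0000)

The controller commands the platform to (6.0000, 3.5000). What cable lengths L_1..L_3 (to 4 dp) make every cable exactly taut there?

L_1: Δ = A_1−P = (-6.0000, 1.5000) → ‖Δ‖ = √38.2500 = 6.1847
L_2: Δ = A_2−P = (6.0000, -1.0000) → ‖Δ‖ = √37.0000 = 6.0828
L_3: Δ = A_3−P = (0.0000, -3.5000) → ‖Δ‖ = √12.2500 = 3.5000

(6.1847, 6.0828, 3.5000)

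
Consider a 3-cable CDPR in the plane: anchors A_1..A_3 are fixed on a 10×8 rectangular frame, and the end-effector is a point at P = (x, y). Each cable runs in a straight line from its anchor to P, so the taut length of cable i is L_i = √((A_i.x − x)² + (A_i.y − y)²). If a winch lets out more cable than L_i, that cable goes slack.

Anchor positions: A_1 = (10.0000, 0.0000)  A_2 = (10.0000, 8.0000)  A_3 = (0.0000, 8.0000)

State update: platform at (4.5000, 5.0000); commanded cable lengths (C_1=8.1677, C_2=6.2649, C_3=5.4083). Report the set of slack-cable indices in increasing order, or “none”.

i=1: geometric 7.4330 vs commanded 8.1677 ⇒ slack
i=2: geometric 6.2650 vs commanded 6.2649 ⇒ taut
i=3: geometric 5.4083 vs commanded 5.4083 ⇒ taut

1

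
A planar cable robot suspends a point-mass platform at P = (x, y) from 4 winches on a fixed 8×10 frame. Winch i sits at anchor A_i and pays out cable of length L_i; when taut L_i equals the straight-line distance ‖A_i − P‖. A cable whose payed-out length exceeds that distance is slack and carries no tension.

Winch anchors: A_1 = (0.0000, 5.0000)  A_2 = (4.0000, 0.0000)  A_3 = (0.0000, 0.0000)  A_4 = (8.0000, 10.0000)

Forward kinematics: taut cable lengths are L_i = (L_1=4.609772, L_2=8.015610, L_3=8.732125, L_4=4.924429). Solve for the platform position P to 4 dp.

(3.5000, 8.0000)

expand ‖A_i−P‖²=L_i² and subtract eq 1 (k_i ≔ ‖A_i‖²−L_i²)
k_1 = 0.0000+25.0000−21.2500 = 3.7500
eq1−eq2 → [-8.0000  10.0000]·P = 52.0000
eq1−eq3 → [0.0000  10.0000]·P = 80.0000
eq1−eq4 → [-16.0000  -10.0000]·P = -136.0000
2×2 solve → P = (3.5000, 8.0000)
check cable 4: ‖A_4−P‖² = 24.2500 ≈ L_4² = 24.2500 ✓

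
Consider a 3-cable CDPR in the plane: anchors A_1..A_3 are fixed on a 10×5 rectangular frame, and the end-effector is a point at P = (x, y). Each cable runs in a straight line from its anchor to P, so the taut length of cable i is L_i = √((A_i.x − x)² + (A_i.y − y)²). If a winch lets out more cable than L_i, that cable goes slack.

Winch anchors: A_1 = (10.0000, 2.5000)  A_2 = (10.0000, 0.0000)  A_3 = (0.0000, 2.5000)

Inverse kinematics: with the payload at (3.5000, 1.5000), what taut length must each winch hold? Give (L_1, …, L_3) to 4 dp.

cable 1: Δx=6.5000, Δy=1.0000; L_1 = √(Δx²+Δy²) = 6.5765
cable 2: Δx=6.5000, Δy=-1.5000; L_2 = √(Δx²+Δy²) = 6.6708
cable 3: Δx=-3.5000, Δy=1.0000; L_3 = √(Δx²+Δy²) = 3.6401

(6.5765, 6.6708, 3.6401)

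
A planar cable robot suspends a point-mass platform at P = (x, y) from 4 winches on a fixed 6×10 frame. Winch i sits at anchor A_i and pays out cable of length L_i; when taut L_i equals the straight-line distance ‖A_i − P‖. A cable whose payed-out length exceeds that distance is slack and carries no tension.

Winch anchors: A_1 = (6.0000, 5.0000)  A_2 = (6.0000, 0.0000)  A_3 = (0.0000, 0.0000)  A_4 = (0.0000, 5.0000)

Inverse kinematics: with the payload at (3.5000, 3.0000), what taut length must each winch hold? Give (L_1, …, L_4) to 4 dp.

(3.2016, 3.9051, 4.6098, 4.0311)

L_1: Δ = A_1−P = (2.5000, 2.0000) → ‖Δ‖ = √10.2500 = 3.2016
L_2: Δ = A_2−P = (2.5000, -3.0000) → ‖Δ‖ = √15.2500 = 3.9051
L_3: Δ = A_3−P = (-3.5000, -3.0000) → ‖Δ‖ = √21.2500 = 4.6098
L_4: Δ = A_4−P = (-3.5000, 2.0000) → ‖Δ‖ = √16.2500 = 4.0311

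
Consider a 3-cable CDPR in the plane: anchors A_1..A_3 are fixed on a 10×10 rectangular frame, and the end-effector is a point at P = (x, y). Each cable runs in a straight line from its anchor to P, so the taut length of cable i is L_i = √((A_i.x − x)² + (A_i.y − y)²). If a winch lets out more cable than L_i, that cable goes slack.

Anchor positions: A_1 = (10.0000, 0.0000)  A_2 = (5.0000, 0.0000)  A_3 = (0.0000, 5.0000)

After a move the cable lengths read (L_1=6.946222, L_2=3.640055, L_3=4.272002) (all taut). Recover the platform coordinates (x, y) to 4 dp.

(4.0000, 3.5000)

circle eqns → linear via eq_j − eq_1; set q_j = A_j·A_j − L_j²
q_1 = 100.0000+0.0000−48.2500 = 51.7500
10.0000·x + 0.0000·y = q_1−q_2 = 40.0000
20.0000·x − 10.0000·y = q_1−q_3 = 45.0000
solve first two rows → x=4.0000, y=3.5000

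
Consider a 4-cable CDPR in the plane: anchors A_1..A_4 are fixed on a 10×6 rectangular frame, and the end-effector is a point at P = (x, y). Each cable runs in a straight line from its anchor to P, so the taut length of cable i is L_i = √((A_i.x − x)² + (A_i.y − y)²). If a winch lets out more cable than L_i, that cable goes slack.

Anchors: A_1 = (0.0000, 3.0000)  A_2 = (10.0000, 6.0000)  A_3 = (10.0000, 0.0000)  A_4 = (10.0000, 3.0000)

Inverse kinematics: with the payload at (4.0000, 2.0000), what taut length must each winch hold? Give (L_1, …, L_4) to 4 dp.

(4.1231, 7.2111, 6.3246, 6.0828)

L_1 = √((0.0000−4.0000)² + (3.0000−2.0000)²) = 4.1231
L_2 = √((10.0000−4.0000)² + (6.0000−2.0000)²) = 7.2111
L_3 = √((10.0000−4.0000)² + (0.0000−2.0000)²) = 6.3246
L_4 = √((10.0000−4.0000)² + (3.0000−2.0000)²) = 6.0828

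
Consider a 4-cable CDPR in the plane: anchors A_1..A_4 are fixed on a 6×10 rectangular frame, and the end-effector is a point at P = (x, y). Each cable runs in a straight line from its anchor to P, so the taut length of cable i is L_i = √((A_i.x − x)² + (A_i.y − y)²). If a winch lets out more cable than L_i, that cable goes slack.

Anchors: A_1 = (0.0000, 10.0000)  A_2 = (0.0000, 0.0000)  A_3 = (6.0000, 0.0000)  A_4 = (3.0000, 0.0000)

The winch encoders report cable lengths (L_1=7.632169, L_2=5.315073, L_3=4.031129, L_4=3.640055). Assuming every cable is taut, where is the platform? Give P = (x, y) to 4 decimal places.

(4.0000, 3.5000)

expand ‖A_i−P‖²=L_i² and subtract eq 1 (k_i ≔ ‖A_i‖²−L_i²)
k_1 = 0.0000+100.0000−58.2500 = 41.7500
eq1−eq2 → [0.0000  20.0000]·P = 70.0000
eq1−eq3 → [-12.0000  20.0000]·P = 22.0000
eq1−eq4 → [-6.0000  20.0000]·P = 46.0000
2×2 solve → P = (4.0000, 3.5000)
check cable 4: ‖A_4−P‖² = 13.2500 ≈ L_4² = 13.2500 ✓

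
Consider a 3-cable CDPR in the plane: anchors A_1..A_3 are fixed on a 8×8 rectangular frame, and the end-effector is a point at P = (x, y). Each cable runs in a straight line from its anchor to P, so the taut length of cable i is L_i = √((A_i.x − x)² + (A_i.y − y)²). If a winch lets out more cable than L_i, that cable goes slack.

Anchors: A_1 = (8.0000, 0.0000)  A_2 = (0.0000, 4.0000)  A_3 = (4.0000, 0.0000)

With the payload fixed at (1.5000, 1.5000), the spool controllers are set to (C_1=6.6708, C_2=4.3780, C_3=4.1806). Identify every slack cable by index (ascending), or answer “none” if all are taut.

cable 1: √((6.5000)²+(-1.5000)²)=6.6708, C_1=6.6708: taut
cable 2: √((-1.5000)²+(2.5000)²)=2.9155, C_2=4.3780: slack
cable 3: √((2.5000)²+(-1.5000)²)=2.9155, C_3=4.1806: slack

2, 3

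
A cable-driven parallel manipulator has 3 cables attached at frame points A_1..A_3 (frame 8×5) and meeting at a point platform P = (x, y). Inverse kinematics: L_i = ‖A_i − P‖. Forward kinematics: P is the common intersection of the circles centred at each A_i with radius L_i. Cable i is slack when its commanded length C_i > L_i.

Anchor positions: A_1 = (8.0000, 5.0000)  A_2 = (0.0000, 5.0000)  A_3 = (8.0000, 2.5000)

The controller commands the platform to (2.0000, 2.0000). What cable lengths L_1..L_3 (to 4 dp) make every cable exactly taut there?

(6.7082, 3.6056, 6.0208)

cable 1: Δx=6.0000, Δy=3.0000; L_1 = √(Δx²+Δy²) = 6.7082
cable 2: Δx=-2.0000, Δy=3.0000; L_2 = √(Δx²+Δy²) = 3.6056
cable 3: Δx=6.0000, Δy=0.5000; L_3 = √(Δx²+Δy²) = 6.0208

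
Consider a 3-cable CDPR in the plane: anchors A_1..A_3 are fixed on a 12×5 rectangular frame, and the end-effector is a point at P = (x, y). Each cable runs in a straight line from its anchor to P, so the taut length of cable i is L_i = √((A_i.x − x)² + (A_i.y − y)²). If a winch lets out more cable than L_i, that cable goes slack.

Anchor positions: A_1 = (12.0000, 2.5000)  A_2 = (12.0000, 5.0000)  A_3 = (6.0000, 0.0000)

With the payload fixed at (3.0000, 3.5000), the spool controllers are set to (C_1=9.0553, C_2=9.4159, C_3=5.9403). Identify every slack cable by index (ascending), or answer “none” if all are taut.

cable 1: L_1 = ‖A_1−P‖ = 9.0554;  C_1 = 9.0553 → taut
cable 2: L_2 = ‖A_2−P‖ = 9.1241;  C_2 = 9.4159 → slack
cable 3: L_3 = ‖A_3−P‖ = 4.6098;  C_3 = 5.9403 → slack

2, 3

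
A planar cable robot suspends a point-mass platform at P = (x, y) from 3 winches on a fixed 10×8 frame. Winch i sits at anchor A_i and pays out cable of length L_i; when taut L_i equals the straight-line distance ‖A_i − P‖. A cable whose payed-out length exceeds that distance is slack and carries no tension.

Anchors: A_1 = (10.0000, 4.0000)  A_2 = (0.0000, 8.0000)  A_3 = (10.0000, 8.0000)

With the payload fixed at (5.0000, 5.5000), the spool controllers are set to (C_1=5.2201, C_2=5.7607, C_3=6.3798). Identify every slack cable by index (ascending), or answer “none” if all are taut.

cable 1: L_1 = ‖A_1−P‖ = 5.2202;  C_1 = 5.2201 → taut
cable 2: L_2 = ‖A_2−P‖ = 5.5902;  C_2 = 5.7607 → slack
cable 3: L_3 = ‖A_3−P‖ = 5.5902;  C_3 = 6.3798 → slack

2, 3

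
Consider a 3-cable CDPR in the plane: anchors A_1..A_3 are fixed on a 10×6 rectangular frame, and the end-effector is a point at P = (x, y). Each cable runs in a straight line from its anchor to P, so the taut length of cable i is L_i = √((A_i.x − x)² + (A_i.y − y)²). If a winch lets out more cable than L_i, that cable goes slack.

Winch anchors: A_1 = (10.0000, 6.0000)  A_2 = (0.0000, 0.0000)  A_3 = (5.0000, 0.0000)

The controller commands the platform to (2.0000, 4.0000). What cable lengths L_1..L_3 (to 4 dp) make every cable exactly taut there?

L_1 = √((10.0000−2.0000)² + (6.0000−4.0000)²) = 8.2462
L_2 = √((0.0000−2.0000)² + (0.0000−4.0000)²) = 4.4721
L_3 = √((5.0000−2.0000)² + (0.0000−4.0000)²) = 5.0000

(8.2462, 4.4721, 5.0000)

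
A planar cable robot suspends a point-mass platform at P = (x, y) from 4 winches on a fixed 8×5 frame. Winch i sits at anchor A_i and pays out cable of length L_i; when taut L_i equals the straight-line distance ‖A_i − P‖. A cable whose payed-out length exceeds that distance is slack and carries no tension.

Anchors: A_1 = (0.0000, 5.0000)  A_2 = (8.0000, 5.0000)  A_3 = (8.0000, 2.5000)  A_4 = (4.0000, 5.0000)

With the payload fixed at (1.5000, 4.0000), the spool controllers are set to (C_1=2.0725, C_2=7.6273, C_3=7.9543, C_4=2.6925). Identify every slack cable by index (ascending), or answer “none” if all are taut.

1, 2, 3

cable 1: √((-1.5000)²+(1.0000)²)=1.8028, C_1=2.0725: slack
cable 2: √((6.5000)²+(1.0000)²)=6.5765, C_2=7.6273: slack
cable 3: √((6.5000)²+(-1.5000)²)=6.6708, C_3=7.9543: slack
cable 4: √((2.5000)²+(1.0000)²)=2.6926, C_4=2.6925: taut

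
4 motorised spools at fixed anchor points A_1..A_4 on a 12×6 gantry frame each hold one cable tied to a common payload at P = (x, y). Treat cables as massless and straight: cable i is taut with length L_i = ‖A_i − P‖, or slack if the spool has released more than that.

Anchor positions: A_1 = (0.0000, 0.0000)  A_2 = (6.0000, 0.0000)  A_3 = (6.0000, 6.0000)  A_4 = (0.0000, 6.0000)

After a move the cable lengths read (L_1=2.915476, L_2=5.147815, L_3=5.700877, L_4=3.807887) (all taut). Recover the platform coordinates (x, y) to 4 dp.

(1.5000, 2.5000)

circle eqns → linear via eq_j − eq_1; set k_j = A_j·A_j − L_j²
k_1 = 0.0000+0.0000−8.5000 = -8.5000
-12.0000·x + 0.0000·y = k_1−k_2 = -18.0000
-12.0000·x − 12.0000·y = k_1−k_3 = -48.0000
0.0000·x − 12.0000·y = k_1−k_4 = -30.0000
solve first two rows → x=1.5000, y=2.5000
check cable 4: ‖A_4−P‖² = 14.5000 ≈ L_4² = 14.5000 ✓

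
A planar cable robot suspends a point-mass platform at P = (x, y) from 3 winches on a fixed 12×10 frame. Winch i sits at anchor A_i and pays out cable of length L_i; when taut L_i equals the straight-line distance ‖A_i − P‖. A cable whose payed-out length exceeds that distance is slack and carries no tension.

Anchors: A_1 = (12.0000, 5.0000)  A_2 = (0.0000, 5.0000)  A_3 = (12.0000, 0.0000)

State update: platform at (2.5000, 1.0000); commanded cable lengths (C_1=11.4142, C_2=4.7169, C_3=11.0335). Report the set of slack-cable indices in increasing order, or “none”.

1, 3

cable 1: √((9.5000)²+(4.0000)²)=10.3078, C_1=11.4142: slack
cable 2: √((-2.5000)²+(4.0000)²)=4.7170, C_2=4.7169: taut
cable 3: √((9.5000)²+(-1.0000)²)=9.5525, C_3=11.0335: slack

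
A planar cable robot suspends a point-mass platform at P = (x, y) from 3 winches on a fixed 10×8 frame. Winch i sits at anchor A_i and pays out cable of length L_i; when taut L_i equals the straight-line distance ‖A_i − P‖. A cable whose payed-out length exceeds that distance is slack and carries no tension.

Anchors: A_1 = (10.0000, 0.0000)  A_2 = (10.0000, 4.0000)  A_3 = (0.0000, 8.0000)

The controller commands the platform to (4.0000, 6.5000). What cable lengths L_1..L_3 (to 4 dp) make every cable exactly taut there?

L_1 = √((10.0000−4.0000)² + (0.0000−6.5000)²) = 8.8459
L_2 = √((10.0000−4.0000)² + (4.0000−6.5000)²) = 6.5000
L_3 = √((0.0000−4.0000)² + (8.0000−6.5000)²) = 4.2720

(8.8459, 6.5000, 4.2720)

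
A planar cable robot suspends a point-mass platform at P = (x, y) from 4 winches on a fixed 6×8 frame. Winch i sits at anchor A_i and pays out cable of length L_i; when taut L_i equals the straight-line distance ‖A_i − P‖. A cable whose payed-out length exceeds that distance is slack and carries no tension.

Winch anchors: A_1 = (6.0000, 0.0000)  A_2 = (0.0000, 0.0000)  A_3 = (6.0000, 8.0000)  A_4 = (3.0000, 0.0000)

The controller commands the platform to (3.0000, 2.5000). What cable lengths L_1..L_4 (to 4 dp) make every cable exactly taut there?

(3.9051, 3.9051, 6.2650, 2.5000)

cable 1: Δx=3.0000, Δy=-2.5000; L_1 = √(Δx²+Δy²) = 3.9051
cable 2: Δx=-3.0000, Δy=-2.5000; L_2 = √(Δx²+Δy²) = 3.9051
cable 3: Δx=3.0000, Δy=5.5000; L_3 = √(Δx²+Δy²) = 6.2650
cable 4: Δx=0.0000, Δy=-2.5000; L_4 = √(Δx²+Δy²) = 2.5000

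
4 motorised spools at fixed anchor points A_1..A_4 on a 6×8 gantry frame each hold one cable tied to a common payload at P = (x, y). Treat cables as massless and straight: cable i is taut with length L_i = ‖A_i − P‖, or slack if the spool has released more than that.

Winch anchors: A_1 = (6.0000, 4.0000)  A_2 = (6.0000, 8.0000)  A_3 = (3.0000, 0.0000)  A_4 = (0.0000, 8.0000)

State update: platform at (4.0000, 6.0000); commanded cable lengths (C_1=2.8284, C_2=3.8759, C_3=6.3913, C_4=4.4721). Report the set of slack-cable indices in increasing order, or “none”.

2, 3

cable 1: L_1 = ‖A_1−P‖ = 2.8284;  C_1 = 2.8284 → taut
cable 2: L_2 = ‖A_2−P‖ = 2.8284;  C_2 = 3.8759 → slack
cable 3: L_3 = ‖A_3−P‖ = 6.0828;  C_3 = 6.3913 → slack
cable 4: L_4 = ‖A_4−P‖ = 4.4721;  C_4 = 4.4721 → taut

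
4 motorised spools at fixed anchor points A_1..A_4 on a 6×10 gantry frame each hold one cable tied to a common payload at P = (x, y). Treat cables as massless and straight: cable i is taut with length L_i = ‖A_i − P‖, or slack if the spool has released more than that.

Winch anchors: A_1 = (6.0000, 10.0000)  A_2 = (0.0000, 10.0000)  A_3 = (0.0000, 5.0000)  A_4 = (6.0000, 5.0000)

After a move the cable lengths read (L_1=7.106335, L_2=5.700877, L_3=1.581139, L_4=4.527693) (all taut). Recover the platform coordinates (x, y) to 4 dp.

(1.5000, 4.5000)

expand ‖A_i−P‖²=L_i² and subtract eq 1 (k_i ≔ ‖A_i‖²−L_i²)
k_1 = 36.0000+100.0000−50.5000 = 85.5000
eq1−eq2 → [12.0000  0.0000]·P = 18.0000
eq1−eq3 → [12.0000  10.0000]·P = 63.0000
eq1−eq4 → [0.0000  10.0000]·P = 45.0000
2×2 solve → P = (1.5000, 4.5000)
check cable 4: ‖A_4−P‖² = 20.5000 ≈ L_4² = 20.5000 ✓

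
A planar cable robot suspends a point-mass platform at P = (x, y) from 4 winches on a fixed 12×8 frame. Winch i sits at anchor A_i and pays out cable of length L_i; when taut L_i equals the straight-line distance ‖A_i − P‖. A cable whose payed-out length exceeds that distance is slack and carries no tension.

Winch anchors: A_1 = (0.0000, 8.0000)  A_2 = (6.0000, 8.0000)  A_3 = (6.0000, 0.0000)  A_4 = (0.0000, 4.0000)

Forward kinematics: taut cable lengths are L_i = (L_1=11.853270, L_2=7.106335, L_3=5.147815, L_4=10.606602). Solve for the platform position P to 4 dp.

each cable: (A_i−P)·(A_i−P) = L_i²; let k_i = ‖A_i‖²−L_i²
k_1 = 0.0000+64.0000−140.5000 = -76.5000
row 1: -12.0000x + 0.0000y = -126.0000  (k_2=49.5000)
row 2: -12.0000x + 16.0000y = -86.0000  (k_3=9.5000)
row 3: 0.0000x + 8.0000y = 20.0000  (k_4=-96.5000)
Cramer on rows 1–2 → x = 10.5000, y = 2.5000
check cable 4: ‖A_4−P‖² = 112.5000 ≈ L_4² = 112.5000 ✓

(10.5000, 2.5000)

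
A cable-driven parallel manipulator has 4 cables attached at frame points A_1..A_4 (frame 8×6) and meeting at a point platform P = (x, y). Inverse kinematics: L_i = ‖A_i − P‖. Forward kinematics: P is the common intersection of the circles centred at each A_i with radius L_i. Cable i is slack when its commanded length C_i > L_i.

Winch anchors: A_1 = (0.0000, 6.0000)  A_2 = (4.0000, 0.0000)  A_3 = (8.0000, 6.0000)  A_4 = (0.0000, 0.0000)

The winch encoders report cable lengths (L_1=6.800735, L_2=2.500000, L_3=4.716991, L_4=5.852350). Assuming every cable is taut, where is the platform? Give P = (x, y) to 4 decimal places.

(5.5000, 2.0000)

expand ‖A_i−P‖²=L_i² and subtract eq 1 (k_i ≔ ‖A_i‖²−L_i²)
k_1 = 0.0000+36.0000−46.2500 = -10.2500
eq1−eq2 → [-8.0000  12.0000]·P = -20.0000
eq1−eq3 → [-16.0000  0.0000]·P = -88.0000
eq1−eq4 → [0.0000  12.0000]·P = 24.0000
2×2 solve → P = (5.5000, 2.0000)
check cable 4: ‖A_4−P‖² = 34.2500 ≈ L_4² = 34.2500 ✓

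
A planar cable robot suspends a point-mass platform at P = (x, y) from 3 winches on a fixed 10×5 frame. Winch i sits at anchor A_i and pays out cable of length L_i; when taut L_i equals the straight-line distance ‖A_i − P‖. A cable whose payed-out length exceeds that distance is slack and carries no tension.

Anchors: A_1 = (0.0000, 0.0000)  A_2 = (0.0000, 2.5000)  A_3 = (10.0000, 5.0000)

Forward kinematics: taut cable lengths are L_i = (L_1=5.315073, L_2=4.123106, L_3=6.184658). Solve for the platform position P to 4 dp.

(4.0000, 3.5000)

each cable: (A_i−P)·(A_i−P) = L_i²; let k_i = ‖A_i‖²−L_i²
k_1 = 0.0000+0.0000−28.2500 = -28.2500
row 1: 0.0000x − 5.0000y = -17.5000  (k_2=-10.7500)
row 2: -20.0000x − 10.0000y = -115.0000  (k_3=86.7500)
Cramer on rows 1–2 → x = 4.0000, y = 3.5000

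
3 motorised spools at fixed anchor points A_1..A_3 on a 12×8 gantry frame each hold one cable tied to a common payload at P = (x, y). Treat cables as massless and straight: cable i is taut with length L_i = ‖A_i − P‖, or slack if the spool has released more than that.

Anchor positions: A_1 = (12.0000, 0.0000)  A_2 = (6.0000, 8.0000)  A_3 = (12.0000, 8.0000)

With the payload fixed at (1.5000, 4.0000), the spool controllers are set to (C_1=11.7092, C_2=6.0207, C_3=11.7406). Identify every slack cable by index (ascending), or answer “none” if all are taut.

1, 3

i=1: geometric 11.2361 vs commanded 11.7092 ⇒ slack
i=2: geometric 6.0208 vs commanded 6.0207 ⇒ taut
i=3: geometric 11.2361 vs commanded 11.7406 ⇒ slack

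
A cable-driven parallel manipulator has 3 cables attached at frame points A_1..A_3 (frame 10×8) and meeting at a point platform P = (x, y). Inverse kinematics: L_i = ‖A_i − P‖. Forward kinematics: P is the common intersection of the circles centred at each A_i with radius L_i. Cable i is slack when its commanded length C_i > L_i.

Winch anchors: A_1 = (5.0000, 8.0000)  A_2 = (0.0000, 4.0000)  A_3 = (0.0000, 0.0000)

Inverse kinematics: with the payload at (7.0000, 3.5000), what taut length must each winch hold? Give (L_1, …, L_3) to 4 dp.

(4.9244, 7.0178, 7.8262)

cable 1: Δx=-2.0000, Δy=4.5000; L_1 = √(Δx²+Δy²) = 4.9244
cable 2: Δx=-7.0000, Δy=0.5000; L_2 = √(Δx²+Δy²) = 7.0178
cable 3: Δx=-7.0000, Δy=-3.5000; L_3 = √(Δx²+Δy²) = 7.8262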